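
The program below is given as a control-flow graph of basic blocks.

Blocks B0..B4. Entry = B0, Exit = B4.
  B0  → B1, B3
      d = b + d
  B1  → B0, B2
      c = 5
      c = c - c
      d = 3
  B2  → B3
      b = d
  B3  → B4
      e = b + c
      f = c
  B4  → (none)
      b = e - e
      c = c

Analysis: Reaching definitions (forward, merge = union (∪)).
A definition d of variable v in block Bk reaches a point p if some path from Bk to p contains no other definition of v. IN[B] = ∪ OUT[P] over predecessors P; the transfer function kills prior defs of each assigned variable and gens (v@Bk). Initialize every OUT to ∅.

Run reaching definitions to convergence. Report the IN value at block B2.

Fixpoint table:
  B0:  IN={c@B1, d@B1}  OUT={c@B1, d@B0}
  B1:  IN={c@B1, d@B0}  OUT={c@B1, d@B1}
  B2:  IN={c@B1, d@B1}  OUT={b@B2, c@B1, d@B1}
  B3:  IN={b@B2, c@B1, d@B0, d@B1}  OUT={b@B2, c@B1, d@B0, d@B1, e@B3, f@B3}
  B4:  IN={b@B2, c@B1, d@B0, d@B1, e@B3, f@B3}  OUT={b@B4, c@B4, d@B0, d@B1, e@B3, f@B3}

Merge at B2: IN[B2] = OUT[B1] = {c@B1, d@B1}

Answer: {c@B1, d@B1}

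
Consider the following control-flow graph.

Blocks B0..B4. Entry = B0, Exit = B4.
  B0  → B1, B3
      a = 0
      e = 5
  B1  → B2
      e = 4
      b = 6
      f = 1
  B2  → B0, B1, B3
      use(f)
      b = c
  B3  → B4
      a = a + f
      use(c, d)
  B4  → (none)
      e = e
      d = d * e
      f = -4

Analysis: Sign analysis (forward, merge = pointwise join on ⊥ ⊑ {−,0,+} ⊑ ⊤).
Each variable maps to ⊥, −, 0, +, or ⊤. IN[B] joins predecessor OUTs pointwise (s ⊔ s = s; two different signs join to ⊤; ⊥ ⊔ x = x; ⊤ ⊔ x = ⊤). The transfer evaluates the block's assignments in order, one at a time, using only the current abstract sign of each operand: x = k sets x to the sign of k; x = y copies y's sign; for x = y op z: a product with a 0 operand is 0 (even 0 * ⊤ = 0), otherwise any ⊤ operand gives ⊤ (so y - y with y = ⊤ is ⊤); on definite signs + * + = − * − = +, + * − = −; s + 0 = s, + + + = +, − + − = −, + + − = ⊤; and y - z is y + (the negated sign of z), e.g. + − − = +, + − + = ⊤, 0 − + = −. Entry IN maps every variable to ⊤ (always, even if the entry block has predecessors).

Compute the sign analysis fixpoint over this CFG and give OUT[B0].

Answer: {a: 0, b: ⊤, c: ⊤, d: ⊤, e: +, f: ⊤}

Trace:
Per-block solution:
  B0:  IN=(all ⊤)  OUT={a:0, e:+; rest ⊤}
  B1:  IN={a:0, e:+; rest ⊤}  OUT={a:0, b:+, e:+, f:+; rest ⊤}
  B2:  IN={a:0, b:+, e:+, f:+; rest ⊤}  OUT={a:0, e:+, f:+; rest ⊤}
  B3:  IN={a:0, e:+; rest ⊤}  OUT={e:+; rest ⊤}
  B4:  IN={e:+; rest ⊤}  OUT={e:+, f:-; rest ⊤}

Merge at B0 (entry node, so the boundary value (all ⊤) is joined with the incoming edge(s)): IN[B0] = (all ⊤) ⊔ OUT[B2] = {a: ⊤, b: ⊤, c: ⊤, d: ⊤, e: ⊤, f: ⊤}
Applying B0's transfer function to that IN value gives OUT[B0] (row B0 above).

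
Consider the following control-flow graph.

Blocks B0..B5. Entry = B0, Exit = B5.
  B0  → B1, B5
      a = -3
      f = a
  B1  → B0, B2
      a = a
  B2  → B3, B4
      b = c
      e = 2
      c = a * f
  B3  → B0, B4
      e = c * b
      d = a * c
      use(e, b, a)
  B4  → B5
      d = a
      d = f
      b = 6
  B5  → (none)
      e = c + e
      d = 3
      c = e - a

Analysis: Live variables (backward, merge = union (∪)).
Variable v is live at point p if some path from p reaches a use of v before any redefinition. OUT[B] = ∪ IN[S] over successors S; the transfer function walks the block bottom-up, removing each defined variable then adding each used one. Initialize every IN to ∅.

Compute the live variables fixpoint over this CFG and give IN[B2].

Converged values:
  B0: | IN={c, e} | OUT={a, c, e, f}
  B1: | IN={a, c, e, f} | OUT={a, c, e, f}
  B2: | IN={a, c, f} | OUT={a, b, c, e, f}
  B3: | IN={a, b, c, f} | OUT={a, c, e, f}
  B4: | IN={a, c, e, f} | OUT={a, c, e}
  B5: | IN={a, c, e} | OUT={}

Merge at B2: OUT[B2] = IN[B3] ⊔ IN[B4] = {a, b, c, e, f}
Applying B2's transfer function to that OUT value gives IN[B2] (row B2 above).

Answer: {a, c, f}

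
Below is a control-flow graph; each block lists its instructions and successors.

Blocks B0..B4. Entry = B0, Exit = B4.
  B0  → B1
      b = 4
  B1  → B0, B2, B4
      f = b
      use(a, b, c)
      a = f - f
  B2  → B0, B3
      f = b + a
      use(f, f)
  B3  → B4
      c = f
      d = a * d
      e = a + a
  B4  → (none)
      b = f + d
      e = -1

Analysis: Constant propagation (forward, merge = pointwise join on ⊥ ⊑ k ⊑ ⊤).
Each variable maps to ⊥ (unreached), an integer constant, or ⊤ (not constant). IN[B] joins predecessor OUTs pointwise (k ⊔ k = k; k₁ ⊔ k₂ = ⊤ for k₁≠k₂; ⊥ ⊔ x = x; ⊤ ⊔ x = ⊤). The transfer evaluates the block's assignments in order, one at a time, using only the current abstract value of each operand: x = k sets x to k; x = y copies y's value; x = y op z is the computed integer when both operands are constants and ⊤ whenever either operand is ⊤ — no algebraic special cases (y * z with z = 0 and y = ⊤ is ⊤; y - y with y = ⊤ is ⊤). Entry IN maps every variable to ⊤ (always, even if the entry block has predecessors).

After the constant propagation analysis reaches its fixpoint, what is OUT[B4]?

Answer: {a: 0, b: ⊤, c: ⊤, d: ⊤, e: -1, f: 4}

Trace:
Per-block solution:
  B0:  IN=(all ⊤)  OUT={b:4; rest ⊤}
  B1:  IN={b:4; rest ⊤}  OUT={a:0, b:4, f:4; rest ⊤}
  B2:  IN={a:0, b:4, f:4; rest ⊤}  OUT={a:0, b:4, f:4; rest ⊤}
  B3:  IN={a:0, b:4, f:4; rest ⊤}  OUT={a:0, b:4, c:4, e:0, f:4; rest ⊤}
  B4:  IN={a:0, b:4, f:4; rest ⊤}  OUT={a:0, e:-1, f:4; rest ⊤}

Merge at B4: IN[B4] = OUT[B1] ⊔ OUT[B3] = {a: 0, b: 4, c: ⊤, d: ⊤, e: ⊤, f: 4}
Applying B4's transfer function to that IN value gives OUT[B4] (row B4 above).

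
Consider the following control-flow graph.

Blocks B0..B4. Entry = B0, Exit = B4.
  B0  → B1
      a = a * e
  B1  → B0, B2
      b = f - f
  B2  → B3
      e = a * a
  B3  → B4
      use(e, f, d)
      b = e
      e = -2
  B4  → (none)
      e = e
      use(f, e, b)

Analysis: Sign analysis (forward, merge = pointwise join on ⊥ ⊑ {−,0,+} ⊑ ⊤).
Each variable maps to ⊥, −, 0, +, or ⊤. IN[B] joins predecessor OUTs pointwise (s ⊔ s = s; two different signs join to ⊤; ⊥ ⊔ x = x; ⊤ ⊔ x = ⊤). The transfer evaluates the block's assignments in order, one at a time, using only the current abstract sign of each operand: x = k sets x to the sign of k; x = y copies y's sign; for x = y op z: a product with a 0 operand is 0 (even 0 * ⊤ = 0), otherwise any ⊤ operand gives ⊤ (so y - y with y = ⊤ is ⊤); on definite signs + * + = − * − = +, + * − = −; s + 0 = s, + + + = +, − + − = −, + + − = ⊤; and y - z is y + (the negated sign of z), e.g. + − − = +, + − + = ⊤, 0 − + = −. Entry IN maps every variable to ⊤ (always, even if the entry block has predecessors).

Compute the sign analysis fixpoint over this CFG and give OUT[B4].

Converged values:
  B0:   IN=(all ⊤)   OUT=(all ⊤)
  B1:   IN=(all ⊤)   OUT=(all ⊤)
  B2:   IN=(all ⊤)   OUT=(all ⊤)
  B3:   IN=(all ⊤)   OUT={e:-; rest ⊤}
  B4:   IN={e:-; rest ⊤}   OUT={e:-; rest ⊤}

Merge at B4: IN[B4] = OUT[B3] = {a: ⊤, b: ⊤, c: ⊤, d: ⊤, e: -, f: ⊤}
Applying B4's transfer function to that IN value gives OUT[B4] (row B4 above).

Answer: {a: ⊤, b: ⊤, c: ⊤, d: ⊤, e: -, f: ⊤}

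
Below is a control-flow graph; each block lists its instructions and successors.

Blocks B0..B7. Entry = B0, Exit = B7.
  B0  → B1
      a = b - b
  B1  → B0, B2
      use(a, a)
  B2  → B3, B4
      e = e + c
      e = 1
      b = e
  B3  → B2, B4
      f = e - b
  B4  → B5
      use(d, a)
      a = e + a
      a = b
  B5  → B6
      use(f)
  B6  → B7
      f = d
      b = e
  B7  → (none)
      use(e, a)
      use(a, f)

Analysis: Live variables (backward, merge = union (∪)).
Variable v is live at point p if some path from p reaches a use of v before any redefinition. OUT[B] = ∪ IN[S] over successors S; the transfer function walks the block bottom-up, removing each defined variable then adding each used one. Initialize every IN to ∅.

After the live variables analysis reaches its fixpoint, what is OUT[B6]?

Answer: {a, e, f}

Trace:
Per-block solution:
  B0:   IN={b, c, d, e, f}   OUT={a, b, c, d, e, f}
  B1:   IN={a, b, c, d, e, f}   OUT={a, b, c, d, e, f}
  B2:   IN={a, c, d, e, f}   OUT={a, b, c, d, e, f}
  B3:   IN={a, b, c, d, e}   OUT={a, b, c, d, e, f}
  B4:   IN={a, b, d, e, f}   OUT={a, d, e, f}
  B5:   IN={a, d, e, f}   OUT={a, d, e}
  B6:   IN={a, d, e}   OUT={a, e, f}
  B7:   IN={a, e, f}   OUT={}

Merge at B6: OUT[B6] = IN[B7] = {a, e, f}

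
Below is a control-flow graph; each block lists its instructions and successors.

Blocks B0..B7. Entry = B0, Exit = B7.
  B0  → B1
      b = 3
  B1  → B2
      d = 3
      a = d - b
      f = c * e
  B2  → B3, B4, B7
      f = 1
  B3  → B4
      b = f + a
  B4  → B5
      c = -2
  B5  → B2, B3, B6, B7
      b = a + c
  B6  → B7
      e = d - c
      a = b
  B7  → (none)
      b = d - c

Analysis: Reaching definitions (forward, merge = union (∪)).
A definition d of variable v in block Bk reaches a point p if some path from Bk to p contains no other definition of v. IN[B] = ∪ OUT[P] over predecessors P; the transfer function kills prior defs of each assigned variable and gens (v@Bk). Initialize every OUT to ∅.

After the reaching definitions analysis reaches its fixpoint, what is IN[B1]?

Fixpoint table:
  B0:   IN={}   OUT={b@B0}
  B1:   IN={b@B0}   OUT={a@B1, b@B0, d@B1, f@B1}
  B2:   IN={a@B1, b@B0, b@B5, c@B4, d@B1, f@B1, f@B2}   OUT={a@B1, b@B0, b@B5, c@B4, d@B1, f@B2}
  B3:   IN={a@B1, b@B0, b@B5, c@B4, d@B1, f@B2}   OUT={a@B1, b@B3, c@B4, d@B1, f@B2}
  B4:   IN={a@B1, b@B0, b@B3, b@B5, c@B4, d@B1, f@B2}   OUT={a@B1, b@B0, b@B3, b@B5, c@B4, d@B1, f@B2}
  B5:   IN={a@B1, b@B0, b@B3, b@B5, c@B4, d@B1, f@B2}   OUT={a@B1, b@B5, c@B4, d@B1, f@B2}
  B6:   IN={a@B1, b@B5, c@B4, d@B1, f@B2}   OUT={a@B6, b@B5, c@B4, d@B1, e@B6, f@B2}
  B7:   IN={a@B1, a@B6, b@B0, b@B5, c@B4, d@B1, e@B6, f@B2}   OUT={a@B1, a@B6, b@B7, c@B4, d@B1, e@B6, f@B2}

Merge at B1: IN[B1] = OUT[B0] = {b@B0}

Answer: {b@B0}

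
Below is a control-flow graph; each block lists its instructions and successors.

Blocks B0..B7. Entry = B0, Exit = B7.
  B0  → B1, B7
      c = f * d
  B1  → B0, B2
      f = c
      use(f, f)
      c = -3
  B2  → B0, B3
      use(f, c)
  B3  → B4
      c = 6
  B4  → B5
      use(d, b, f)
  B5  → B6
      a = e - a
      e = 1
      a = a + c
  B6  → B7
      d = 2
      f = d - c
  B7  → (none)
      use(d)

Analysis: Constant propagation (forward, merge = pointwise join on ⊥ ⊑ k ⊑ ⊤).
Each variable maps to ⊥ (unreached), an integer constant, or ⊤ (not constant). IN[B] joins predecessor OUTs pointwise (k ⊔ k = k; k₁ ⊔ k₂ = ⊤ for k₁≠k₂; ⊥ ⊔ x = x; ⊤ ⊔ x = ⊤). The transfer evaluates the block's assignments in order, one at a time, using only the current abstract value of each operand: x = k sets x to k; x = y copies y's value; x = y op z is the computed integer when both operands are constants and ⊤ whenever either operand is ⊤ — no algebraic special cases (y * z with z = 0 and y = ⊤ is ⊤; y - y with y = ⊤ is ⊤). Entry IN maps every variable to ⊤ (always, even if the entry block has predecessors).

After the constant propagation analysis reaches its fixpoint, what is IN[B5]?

Fixpoint table:
  B0:  IN=(all ⊤)  OUT=(all ⊤)
  B1:  IN=(all ⊤)  OUT={c:-3; rest ⊤}
  B2:  IN={c:-3; rest ⊤}  OUT={c:-3; rest ⊤}
  B3:  IN={c:-3; rest ⊤}  OUT={c:6; rest ⊤}
  B4:  IN={c:6; rest ⊤}  OUT={c:6; rest ⊤}
  B5:  IN={c:6; rest ⊤}  OUT={c:6, e:1; rest ⊤}
  B6:  IN={c:6, e:1; rest ⊤}  OUT={c:6, d:2, e:1, f:-4; rest ⊤}
  B7:  IN=(all ⊤)  OUT=(all ⊤)

Merge at B5: IN[B5] = OUT[B4] = {a: ⊤, b: ⊤, c: 6, d: ⊤, e: ⊤, f: ⊤}

Answer: {a: ⊤, b: ⊤, c: 6, d: ⊤, e: ⊤, f: ⊤}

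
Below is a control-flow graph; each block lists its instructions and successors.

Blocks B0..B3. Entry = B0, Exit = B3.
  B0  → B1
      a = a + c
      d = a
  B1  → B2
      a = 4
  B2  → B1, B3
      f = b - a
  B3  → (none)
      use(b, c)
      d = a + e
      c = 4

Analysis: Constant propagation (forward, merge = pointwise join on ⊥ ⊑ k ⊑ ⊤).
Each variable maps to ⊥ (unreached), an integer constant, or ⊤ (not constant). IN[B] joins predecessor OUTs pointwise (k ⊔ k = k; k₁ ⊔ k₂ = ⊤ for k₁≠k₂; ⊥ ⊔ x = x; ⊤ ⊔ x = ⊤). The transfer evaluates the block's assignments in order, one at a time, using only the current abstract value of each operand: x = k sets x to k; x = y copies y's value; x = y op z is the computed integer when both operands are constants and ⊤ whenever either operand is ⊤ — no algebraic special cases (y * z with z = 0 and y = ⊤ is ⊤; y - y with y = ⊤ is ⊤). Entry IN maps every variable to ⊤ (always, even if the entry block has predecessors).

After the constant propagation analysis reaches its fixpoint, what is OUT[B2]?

Per-block solution:
  B0: | IN=(all ⊤) | OUT=(all ⊤)
  B1: | IN=(all ⊤) | OUT={a:4; rest ⊤}
  B2: | IN={a:4; rest ⊤} | OUT={a:4; rest ⊤}
  B3: | IN={a:4; rest ⊤} | OUT={a:4, c:4; rest ⊤}

Merge at B2: IN[B2] = OUT[B1] = {a: 4, b: ⊤, c: ⊤, d: ⊤, e: ⊤, f: ⊤}
Applying B2's transfer function to that IN value gives OUT[B2] (row B2 above).

Answer: {a: 4, b: ⊤, c: ⊤, d: ⊤, e: ⊤, f: ⊤}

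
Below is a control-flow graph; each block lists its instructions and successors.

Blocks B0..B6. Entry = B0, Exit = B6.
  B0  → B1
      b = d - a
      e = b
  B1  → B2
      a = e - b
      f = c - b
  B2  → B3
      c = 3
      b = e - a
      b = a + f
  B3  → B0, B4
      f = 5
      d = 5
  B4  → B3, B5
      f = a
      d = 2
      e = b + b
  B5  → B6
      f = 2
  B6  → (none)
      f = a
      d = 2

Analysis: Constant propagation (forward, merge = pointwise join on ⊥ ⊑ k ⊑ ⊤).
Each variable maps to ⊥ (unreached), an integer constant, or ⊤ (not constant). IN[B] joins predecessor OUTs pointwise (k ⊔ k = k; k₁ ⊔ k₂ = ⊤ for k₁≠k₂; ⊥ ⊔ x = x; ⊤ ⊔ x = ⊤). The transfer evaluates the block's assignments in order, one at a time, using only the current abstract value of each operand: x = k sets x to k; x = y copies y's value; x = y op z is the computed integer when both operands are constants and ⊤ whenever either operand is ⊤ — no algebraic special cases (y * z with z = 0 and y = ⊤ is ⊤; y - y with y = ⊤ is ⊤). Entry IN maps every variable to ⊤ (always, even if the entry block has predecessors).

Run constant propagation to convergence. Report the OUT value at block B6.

Answer: {a: ⊤, b: ⊤, c: 3, d: 2, e: ⊤, f: ⊤}

Derivation:
Fixpoint table:
  B0:   IN=(all ⊤)   OUT=(all ⊤)
  B1:   IN=(all ⊤)   OUT=(all ⊤)
  B2:   IN=(all ⊤)   OUT={c:3; rest ⊤}
  B3:   IN={c:3; rest ⊤}   OUT={c:3, d:5, f:5; rest ⊤}
  B4:   IN={c:3, d:5, f:5; rest ⊤}   OUT={c:3, d:2; rest ⊤}
  B5:   IN={c:3, d:2; rest ⊤}   OUT={c:3, d:2, f:2; rest ⊤}
  B6:   IN={c:3, d:2, f:2; rest ⊤}   OUT={c:3, d:2; rest ⊤}

Merge at B6: IN[B6] = OUT[B5] = {a: ⊤, b: ⊤, c: 3, d: 2, e: ⊤, f: 2}
Applying B6's transfer function to that IN value gives OUT[B6] (row B6 above).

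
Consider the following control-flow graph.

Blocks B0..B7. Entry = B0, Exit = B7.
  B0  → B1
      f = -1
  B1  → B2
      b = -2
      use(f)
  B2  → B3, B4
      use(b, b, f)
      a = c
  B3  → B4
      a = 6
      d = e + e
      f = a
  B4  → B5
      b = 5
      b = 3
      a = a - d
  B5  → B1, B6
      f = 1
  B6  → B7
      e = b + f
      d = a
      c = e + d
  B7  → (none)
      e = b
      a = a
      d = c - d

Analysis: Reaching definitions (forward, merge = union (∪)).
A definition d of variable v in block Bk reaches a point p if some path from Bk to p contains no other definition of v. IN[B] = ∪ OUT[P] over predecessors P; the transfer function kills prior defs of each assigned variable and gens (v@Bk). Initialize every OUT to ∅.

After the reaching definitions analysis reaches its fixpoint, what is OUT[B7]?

Answer: {a@B7, b@B4, c@B6, d@B7, e@B7, f@B5}

Derivation:
Converged values:
  B0:   IN={}   OUT={f@B0}
  B1:   IN={a@B4, b@B4, d@B3, f@B0, f@B5}   OUT={a@B4, b@B1, d@B3, f@B0, f@B5}
  B2:   IN={a@B4, b@B1, d@B3, f@B0, f@B5}   OUT={a@B2, b@B1, d@B3, f@B0, f@B5}
  B3:   IN={a@B2, b@B1, d@B3, f@B0, f@B5}   OUT={a@B3, b@B1, d@B3, f@B3}
  B4:   IN={a@B2, a@B3, b@B1, d@B3, f@B0, f@B3, f@B5}   OUT={a@B4, b@B4, d@B3, f@B0, f@B3, f@B5}
  B5:   IN={a@B4, b@B4, d@B3, f@B0, f@B3, f@B5}   OUT={a@B4, b@B4, d@B3, f@B5}
  B6:   IN={a@B4, b@B4, d@B3, f@B5}   OUT={a@B4, b@B4, c@B6, d@B6, e@B6, f@B5}
  B7:   IN={a@B4, b@B4, c@B6, d@B6, e@B6, f@B5}   OUT={a@B7, b@B4, c@B6, d@B7, e@B7, f@B5}

Merge at B7: IN[B7] = OUT[B6] = {a@B4, b@B4, c@B6, d@B6, e@B6, f@B5}
Applying B7's transfer function to that IN value gives OUT[B7] (row B7 above).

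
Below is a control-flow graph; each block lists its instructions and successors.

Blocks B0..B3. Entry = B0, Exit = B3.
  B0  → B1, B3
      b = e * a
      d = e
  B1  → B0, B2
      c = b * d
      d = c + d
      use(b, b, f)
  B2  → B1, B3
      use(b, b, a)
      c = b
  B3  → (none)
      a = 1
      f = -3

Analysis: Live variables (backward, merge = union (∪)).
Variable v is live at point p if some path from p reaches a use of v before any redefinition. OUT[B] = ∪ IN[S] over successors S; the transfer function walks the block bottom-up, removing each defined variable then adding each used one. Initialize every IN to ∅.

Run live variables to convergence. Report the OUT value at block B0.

Answer: {a, b, d, e, f}

Derivation:
Fixpoint table:
  B0:  IN={a, e, f}  OUT={a, b, d, e, f}
  B1:  IN={a, b, d, e, f}  OUT={a, b, d, e, f}
  B2:  IN={a, b, d, e, f}  OUT={a, b, d, e, f}
  B3:  IN={}  OUT={}

Merge at B0: OUT[B0] = IN[B1] ⊔ IN[B3] = {a, b, d, e, f}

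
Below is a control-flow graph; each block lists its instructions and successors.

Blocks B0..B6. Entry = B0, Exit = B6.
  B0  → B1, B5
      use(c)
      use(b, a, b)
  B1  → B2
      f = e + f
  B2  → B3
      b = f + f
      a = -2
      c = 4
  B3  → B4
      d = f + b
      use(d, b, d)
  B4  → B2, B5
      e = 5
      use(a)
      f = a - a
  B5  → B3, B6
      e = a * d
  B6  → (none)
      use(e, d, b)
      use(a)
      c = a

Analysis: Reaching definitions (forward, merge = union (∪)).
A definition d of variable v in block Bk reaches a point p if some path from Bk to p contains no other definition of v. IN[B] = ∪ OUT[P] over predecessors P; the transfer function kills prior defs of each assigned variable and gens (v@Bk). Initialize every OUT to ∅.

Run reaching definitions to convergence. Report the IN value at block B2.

Fixpoint table:
  B0:  IN={}  OUT={}
  B1:  IN={}  OUT={f@B1}
  B2:  IN={a@B2, b@B2, c@B2, d@B3, e@B4, f@B1, f@B4}  OUT={a@B2, b@B2, c@B2, d@B3, e@B4, f@B1, f@B4}
  B3:  IN={a@B2, b@B2, c@B2, d@B3, e@B4, e@B5, f@B1, f@B4}  OUT={a@B2, b@B2, c@B2, d@B3, e@B4, e@B5, f@B1, f@B4}
  B4:  IN={a@B2, b@B2, c@B2, d@B3, e@B4, e@B5, f@B1, f@B4}  OUT={a@B2, b@B2, c@B2, d@B3, e@B4, f@B4}
  B5:  IN={a@B2, b@B2, c@B2, d@B3, e@B4, f@B4}  OUT={a@B2, b@B2, c@B2, d@B3, e@B5, f@B4}
  B6:  IN={a@B2, b@B2, c@B2, d@B3, e@B5, f@B4}  OUT={a@B2, b@B2, c@B6, d@B3, e@B5, f@B4}

Merge at B2: IN[B2] = OUT[B1] ⊔ OUT[B4] = {a@B2, b@B2, c@B2, d@B3, e@B4, f@B1, f@B4}

Answer: {a@B2, b@B2, c@B2, d@B3, e@B4, f@B1, f@B4}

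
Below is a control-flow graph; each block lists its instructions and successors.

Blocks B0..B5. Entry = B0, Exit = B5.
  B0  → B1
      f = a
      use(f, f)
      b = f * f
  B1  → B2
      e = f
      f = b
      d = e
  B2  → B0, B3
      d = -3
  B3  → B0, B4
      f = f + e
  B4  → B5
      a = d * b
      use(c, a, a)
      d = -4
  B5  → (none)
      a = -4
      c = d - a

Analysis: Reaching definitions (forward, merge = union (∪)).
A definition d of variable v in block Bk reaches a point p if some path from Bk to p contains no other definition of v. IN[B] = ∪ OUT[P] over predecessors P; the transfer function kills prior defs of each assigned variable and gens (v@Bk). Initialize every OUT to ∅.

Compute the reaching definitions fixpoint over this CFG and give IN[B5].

Answer: {a@B4, b@B0, d@B4, e@B1, f@B3}

Trace:
Converged values:
  B0: | IN={b@B0, d@B2, e@B1, f@B1, f@B3} | OUT={b@B0, d@B2, e@B1, f@B0}
  B1: | IN={b@B0, d@B2, e@B1, f@B0} | OUT={b@B0, d@B1, e@B1, f@B1}
  B2: | IN={b@B0, d@B1, e@B1, f@B1} | OUT={b@B0, d@B2, e@B1, f@B1}
  B3: | IN={b@B0, d@B2, e@B1, f@B1} | OUT={b@B0, d@B2, e@B1, f@B3}
  B4: | IN={b@B0, d@B2, e@B1, f@B3} | OUT={a@B4, b@B0, d@B4, e@B1, f@B3}
  B5: | IN={a@B4, b@B0, d@B4, e@B1, f@B3} | OUT={a@B5, b@B0, c@B5, d@B4, e@B1, f@B3}

Merge at B5: IN[B5] = OUT[B4] = {a@B4, b@B0, d@B4, e@B1, f@B3}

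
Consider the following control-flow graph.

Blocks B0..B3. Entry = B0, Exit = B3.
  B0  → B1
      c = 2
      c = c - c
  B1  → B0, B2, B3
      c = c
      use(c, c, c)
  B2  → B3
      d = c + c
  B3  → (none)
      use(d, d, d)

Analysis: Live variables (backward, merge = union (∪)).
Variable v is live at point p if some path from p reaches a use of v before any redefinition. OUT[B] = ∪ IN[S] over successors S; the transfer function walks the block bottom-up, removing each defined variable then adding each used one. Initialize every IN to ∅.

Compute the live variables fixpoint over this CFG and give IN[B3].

Answer: {d}

Trace:
Converged values:
  B0:  IN={d}  OUT={c, d}
  B1:  IN={c, d}  OUT={c, d}
  B2:  IN={c}  OUT={d}
  B3:  IN={d}  OUT={}

B3 is the boundary node: OUT[B3] = {}
Applying B3's transfer function to that OUT value gives IN[B3] (row B3 above).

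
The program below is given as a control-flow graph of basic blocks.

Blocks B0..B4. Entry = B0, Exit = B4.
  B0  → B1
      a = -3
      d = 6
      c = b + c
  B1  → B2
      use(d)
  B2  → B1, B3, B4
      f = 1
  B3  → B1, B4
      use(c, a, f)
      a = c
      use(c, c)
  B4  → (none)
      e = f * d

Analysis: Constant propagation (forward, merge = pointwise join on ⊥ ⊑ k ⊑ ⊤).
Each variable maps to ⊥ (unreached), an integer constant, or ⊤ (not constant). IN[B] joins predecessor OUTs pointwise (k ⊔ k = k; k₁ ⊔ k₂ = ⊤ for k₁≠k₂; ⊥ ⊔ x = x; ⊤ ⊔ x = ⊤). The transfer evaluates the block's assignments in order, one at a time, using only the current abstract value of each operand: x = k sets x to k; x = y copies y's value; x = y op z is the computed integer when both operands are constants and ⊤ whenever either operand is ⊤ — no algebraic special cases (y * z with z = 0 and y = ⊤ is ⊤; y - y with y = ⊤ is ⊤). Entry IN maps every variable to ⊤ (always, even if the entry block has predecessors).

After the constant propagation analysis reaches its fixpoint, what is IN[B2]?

Answer: {a: ⊤, b: ⊤, c: ⊤, d: 6, e: ⊤, f: ⊤}

Trace:
Fixpoint table:
  B0: | IN=(all ⊤) | OUT={a:-3, d:6; rest ⊤}
  B1: | IN={d:6; rest ⊤} | OUT={d:6; rest ⊤}
  B2: | IN={d:6; rest ⊤} | OUT={d:6, f:1; rest ⊤}
  B3: | IN={d:6, f:1; rest ⊤} | OUT={d:6, f:1; rest ⊤}
  B4: | IN={d:6, f:1; rest ⊤} | OUT={d:6, e:6, f:1; rest ⊤}

Merge at B2: IN[B2] = OUT[B1] = {a: ⊤, b: ⊤, c: ⊤, d: 6, e: ⊤, f: ⊤}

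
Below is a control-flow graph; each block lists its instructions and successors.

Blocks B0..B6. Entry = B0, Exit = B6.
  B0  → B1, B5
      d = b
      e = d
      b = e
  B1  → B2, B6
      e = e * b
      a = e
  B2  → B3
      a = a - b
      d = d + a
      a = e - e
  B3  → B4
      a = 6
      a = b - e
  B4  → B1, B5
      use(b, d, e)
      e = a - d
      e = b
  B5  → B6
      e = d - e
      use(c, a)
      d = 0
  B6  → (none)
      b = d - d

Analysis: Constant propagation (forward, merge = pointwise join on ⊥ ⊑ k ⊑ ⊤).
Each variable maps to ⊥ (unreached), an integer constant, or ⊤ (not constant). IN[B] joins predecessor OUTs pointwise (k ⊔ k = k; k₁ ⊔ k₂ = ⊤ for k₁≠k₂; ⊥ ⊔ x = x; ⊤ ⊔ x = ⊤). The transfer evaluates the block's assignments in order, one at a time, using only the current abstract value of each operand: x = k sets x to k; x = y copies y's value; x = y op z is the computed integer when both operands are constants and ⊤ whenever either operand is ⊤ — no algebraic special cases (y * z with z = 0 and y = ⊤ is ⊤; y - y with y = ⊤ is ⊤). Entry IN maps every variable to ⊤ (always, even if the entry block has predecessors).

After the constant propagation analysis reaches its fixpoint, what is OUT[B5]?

Answer: {a: ⊤, b: ⊤, c: ⊤, d: 0, e: ⊤, f: ⊤}

Working:
Per-block solution:
  B0: | IN=(all ⊤) | OUT=(all ⊤)
  B1: | IN=(all ⊤) | OUT=(all ⊤)
  B2: | IN=(all ⊤) | OUT=(all ⊤)
  B3: | IN=(all ⊤) | OUT=(all ⊤)
  B4: | IN=(all ⊤) | OUT=(all ⊤)
  B5: | IN=(all ⊤) | OUT={d:0; rest ⊤}
  B6: | IN=(all ⊤) | OUT=(all ⊤)

Merge at B5: IN[B5] = OUT[B0] ⊔ OUT[B4] = {a: ⊤, b: ⊤, c: ⊤, d: ⊤, e: ⊤, f: ⊤}
Applying B5's transfer function to that IN value gives OUT[B5] (row B5 above).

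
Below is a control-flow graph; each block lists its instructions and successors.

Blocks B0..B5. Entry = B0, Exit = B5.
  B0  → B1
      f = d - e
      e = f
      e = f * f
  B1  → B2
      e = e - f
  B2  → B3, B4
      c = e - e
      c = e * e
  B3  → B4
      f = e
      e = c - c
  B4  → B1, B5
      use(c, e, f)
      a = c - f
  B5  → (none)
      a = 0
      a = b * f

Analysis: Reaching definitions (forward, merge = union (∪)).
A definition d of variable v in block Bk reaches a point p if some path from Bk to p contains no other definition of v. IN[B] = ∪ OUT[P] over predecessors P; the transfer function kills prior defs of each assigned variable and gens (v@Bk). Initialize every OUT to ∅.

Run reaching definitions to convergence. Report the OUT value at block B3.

Answer: {a@B4, c@B2, e@B3, f@B3}

Derivation:
Converged values:
  B0: | IN={} | OUT={e@B0, f@B0}
  B1: | IN={a@B4, c@B2, e@B0, e@B1, e@B3, f@B0, f@B3} | OUT={a@B4, c@B2, e@B1, f@B0, f@B3}
  B2: | IN={a@B4, c@B2, e@B1, f@B0, f@B3} | OUT={a@B4, c@B2, e@B1, f@B0, f@B3}
  B3: | IN={a@B4, c@B2, e@B1, f@B0, f@B3} | OUT={a@B4, c@B2, e@B3, f@B3}
  B4: | IN={a@B4, c@B2, e@B1, e@B3, f@B0, f@B3} | OUT={a@B4, c@B2, e@B1, e@B3, f@B0, f@B3}
  B5: | IN={a@B4, c@B2, e@B1, e@B3, f@B0, f@B3} | OUT={a@B5, c@B2, e@B1, e@B3, f@B0, f@B3}

Merge at B3: IN[B3] = OUT[B2] = {a@B4, c@B2, e@B1, f@B0, f@B3}
Applying B3's transfer function to that IN value gives OUT[B3] (row B3 above).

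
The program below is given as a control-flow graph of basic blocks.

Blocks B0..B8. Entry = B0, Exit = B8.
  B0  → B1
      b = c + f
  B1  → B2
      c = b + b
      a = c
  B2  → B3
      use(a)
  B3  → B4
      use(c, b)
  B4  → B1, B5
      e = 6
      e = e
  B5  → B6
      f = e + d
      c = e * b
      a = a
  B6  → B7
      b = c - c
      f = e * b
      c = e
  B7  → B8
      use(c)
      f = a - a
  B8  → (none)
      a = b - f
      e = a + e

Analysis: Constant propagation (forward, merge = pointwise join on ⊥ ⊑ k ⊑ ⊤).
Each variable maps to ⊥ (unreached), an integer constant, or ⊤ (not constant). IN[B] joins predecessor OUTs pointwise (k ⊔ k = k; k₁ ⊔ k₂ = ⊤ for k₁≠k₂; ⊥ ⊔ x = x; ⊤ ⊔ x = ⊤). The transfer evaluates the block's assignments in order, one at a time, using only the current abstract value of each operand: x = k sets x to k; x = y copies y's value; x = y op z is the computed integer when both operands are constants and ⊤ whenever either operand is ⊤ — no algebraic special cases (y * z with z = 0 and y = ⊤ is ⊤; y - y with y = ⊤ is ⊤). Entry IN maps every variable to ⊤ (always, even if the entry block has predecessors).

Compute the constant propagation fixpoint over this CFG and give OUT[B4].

Answer: {a: ⊤, b: ⊤, c: ⊤, d: ⊤, e: 6, f: ⊤}

Working:
Per-block solution:
  B0:   IN=(all ⊤)   OUT=(all ⊤)
  B1:   IN=(all ⊤)   OUT=(all ⊤)
  B2:   IN=(all ⊤)   OUT=(all ⊤)
  B3:   IN=(all ⊤)   OUT=(all ⊤)
  B4:   IN=(all ⊤)   OUT={e:6; rest ⊤}
  B5:   IN={e:6; rest ⊤}   OUT={e:6; rest ⊤}
  B6:   IN={e:6; rest ⊤}   OUT={c:6, e:6; rest ⊤}
  B7:   IN={c:6, e:6; rest ⊤}   OUT={c:6, e:6; rest ⊤}
  B8:   IN={c:6, e:6; rest ⊤}   OUT={c:6; rest ⊤}

Merge at B4: IN[B4] = OUT[B3] = {a: ⊤, b: ⊤, c: ⊤, d: ⊤, e: ⊤, f: ⊤}
Applying B4's transfer function to that IN value gives OUT[B4] (row B4 above).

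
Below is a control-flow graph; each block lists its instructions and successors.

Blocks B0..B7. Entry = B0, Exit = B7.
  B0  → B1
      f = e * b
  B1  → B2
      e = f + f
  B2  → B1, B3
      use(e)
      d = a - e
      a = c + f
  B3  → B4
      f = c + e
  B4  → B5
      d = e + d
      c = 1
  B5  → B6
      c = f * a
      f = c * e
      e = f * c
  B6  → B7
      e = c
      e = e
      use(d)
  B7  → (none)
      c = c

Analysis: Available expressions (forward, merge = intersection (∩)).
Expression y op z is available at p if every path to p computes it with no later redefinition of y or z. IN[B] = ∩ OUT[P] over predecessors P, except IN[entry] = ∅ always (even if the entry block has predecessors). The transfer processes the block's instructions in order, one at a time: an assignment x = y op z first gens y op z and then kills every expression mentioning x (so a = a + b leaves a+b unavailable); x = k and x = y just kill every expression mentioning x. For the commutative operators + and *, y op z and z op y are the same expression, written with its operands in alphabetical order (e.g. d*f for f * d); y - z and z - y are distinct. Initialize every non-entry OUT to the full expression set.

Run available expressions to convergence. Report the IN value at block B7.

Converged values:
  B0: | IN={} | OUT={b*e}
  B1: | IN={} | OUT={f+f}
  B2: | IN={f+f} | OUT={c+f, f+f}
  B3: | IN={c+f, f+f} | OUT={c+e}
  B4: | IN={c+e} | OUT={}
  B5: | IN={} | OUT={c*f}
  B6: | IN={c*f} | OUT={c*f}
  B7: | IN={c*f} | OUT={}

Merge at B7: IN[B7] = OUT[B6] = {c*f}

Answer: {c*f}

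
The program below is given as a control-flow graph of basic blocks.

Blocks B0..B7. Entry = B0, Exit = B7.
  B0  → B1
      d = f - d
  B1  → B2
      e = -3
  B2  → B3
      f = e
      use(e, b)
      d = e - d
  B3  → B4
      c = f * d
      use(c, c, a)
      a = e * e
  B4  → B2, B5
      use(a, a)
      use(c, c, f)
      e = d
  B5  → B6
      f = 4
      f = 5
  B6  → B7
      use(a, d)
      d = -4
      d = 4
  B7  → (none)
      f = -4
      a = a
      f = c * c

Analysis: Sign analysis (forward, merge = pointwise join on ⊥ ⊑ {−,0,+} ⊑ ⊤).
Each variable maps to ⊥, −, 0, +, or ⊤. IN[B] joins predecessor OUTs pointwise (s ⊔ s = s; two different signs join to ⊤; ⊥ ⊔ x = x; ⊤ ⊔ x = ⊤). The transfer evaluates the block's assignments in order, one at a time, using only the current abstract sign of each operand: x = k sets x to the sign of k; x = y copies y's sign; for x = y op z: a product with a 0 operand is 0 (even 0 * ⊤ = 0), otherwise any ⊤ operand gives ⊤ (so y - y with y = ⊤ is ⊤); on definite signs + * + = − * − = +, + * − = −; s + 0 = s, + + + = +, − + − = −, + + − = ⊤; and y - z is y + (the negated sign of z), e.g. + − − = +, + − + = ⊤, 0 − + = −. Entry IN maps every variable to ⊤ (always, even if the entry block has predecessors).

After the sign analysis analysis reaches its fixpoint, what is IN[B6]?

Answer: {a: ⊤, b: ⊤, c: ⊤, d: ⊤, e: ⊤, f: +}

Trace:
Fixpoint table:
  B0: | IN=(all ⊤) | OUT=(all ⊤)
  B1: | IN=(all ⊤) | OUT={e:-; rest ⊤}
  B2: | IN=(all ⊤) | OUT=(all ⊤)
  B3: | IN=(all ⊤) | OUT=(all ⊤)
  B4: | IN=(all ⊤) | OUT=(all ⊤)
  B5: | IN=(all ⊤) | OUT={f:+; rest ⊤}
  B6: | IN={f:+; rest ⊤} | OUT={d:+, f:+; rest ⊤}
  B7: | IN={d:+, f:+; rest ⊤} | OUT={d:+; rest ⊤}

Merge at B6: IN[B6] = OUT[B5] = {a: ⊤, b: ⊤, c: ⊤, d: ⊤, e: ⊤, f: +}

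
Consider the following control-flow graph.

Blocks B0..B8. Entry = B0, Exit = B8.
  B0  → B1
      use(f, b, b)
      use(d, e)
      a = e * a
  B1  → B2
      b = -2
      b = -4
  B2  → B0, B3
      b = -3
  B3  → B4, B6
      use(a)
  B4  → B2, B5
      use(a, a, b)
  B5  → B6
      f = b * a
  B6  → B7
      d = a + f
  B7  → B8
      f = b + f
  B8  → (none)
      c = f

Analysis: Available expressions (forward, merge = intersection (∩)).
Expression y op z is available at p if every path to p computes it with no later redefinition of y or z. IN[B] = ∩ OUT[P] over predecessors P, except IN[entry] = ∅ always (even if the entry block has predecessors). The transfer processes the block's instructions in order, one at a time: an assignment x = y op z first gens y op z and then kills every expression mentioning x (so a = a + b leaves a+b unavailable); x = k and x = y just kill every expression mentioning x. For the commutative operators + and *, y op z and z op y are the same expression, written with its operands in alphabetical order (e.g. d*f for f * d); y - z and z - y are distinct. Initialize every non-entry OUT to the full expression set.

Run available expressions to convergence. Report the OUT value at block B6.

Fixpoint table:
  B0:  IN={}  OUT={}
  B1:  IN={}  OUT={}
  B2:  IN={}  OUT={}
  B3:  IN={}  OUT={}
  B4:  IN={}  OUT={}
  B5:  IN={}  OUT={a*b}
  B6:  IN={}  OUT={a+f}
  B7:  IN={a+f}  OUT={}
  B8:  IN={}  OUT={}

Merge at B6: IN[B6] = OUT[B3] ∩ OUT[B5] = {}
Applying B6's transfer function to that IN value gives OUT[B6] (row B6 above).

Answer: {a+f}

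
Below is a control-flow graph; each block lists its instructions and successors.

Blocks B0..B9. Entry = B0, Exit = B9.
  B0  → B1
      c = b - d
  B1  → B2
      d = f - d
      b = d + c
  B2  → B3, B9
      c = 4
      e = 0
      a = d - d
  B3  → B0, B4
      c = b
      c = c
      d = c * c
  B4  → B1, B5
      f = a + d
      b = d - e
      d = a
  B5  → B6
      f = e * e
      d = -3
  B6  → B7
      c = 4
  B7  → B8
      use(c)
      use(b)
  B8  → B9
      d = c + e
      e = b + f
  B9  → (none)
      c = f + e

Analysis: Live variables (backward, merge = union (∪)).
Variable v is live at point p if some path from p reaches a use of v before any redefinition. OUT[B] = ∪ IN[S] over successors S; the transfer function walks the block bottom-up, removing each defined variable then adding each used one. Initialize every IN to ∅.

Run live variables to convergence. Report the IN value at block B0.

Converged values:
  B0:  IN={b, d, f}  OUT={c, d, f}
  B1:  IN={c, d, f}  OUT={b, d, f}
  B2:  IN={b, d, f}  OUT={a, b, e, f}
  B3:  IN={a, b, e, f}  OUT={a, b, c, d, e, f}
  B4:  IN={a, c, d, e}  OUT={b, c, d, e, f}
  B5:  IN={b, e}  OUT={b, e, f}
  B6:  IN={b, e, f}  OUT={b, c, e, f}
  B7:  IN={b, c, e, f}  OUT={b, c, e, f}
  B8:  IN={b, c, e, f}  OUT={e, f}
  B9:  IN={e, f}  OUT={}

Merge at B0: OUT[B0] = IN[B1] = {c, d, f}
Applying B0's transfer function to that OUT value gives IN[B0] (row B0 above).

Answer: {b, d, f}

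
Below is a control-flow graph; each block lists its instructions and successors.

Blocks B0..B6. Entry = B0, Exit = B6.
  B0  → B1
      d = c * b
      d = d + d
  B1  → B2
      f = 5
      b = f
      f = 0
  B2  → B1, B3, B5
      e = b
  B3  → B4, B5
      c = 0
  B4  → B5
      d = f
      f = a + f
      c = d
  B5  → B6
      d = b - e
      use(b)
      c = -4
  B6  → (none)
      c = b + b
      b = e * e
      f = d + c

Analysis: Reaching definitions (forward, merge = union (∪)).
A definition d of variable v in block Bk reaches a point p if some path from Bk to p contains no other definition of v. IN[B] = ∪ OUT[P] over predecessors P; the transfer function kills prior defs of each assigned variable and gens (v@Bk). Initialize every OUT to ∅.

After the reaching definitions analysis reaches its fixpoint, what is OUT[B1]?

Answer: {b@B1, d@B0, e@B2, f@B1}

Working:
Converged values:
  B0:  IN={}  OUT={d@B0}
  B1:  IN={b@B1, d@B0, e@B2, f@B1}  OUT={b@B1, d@B0, e@B2, f@B1}
  B2:  IN={b@B1, d@B0, e@B2, f@B1}  OUT={b@B1, d@B0, e@B2, f@B1}
  B3:  IN={b@B1, d@B0, e@B2, f@B1}  OUT={b@B1, c@B3, d@B0, e@B2, f@B1}
  B4:  IN={b@B1, c@B3, d@B0, e@B2, f@B1}  OUT={b@B1, c@B4, d@B4, e@B2, f@B4}
  B5:  IN={b@B1, c@B3, c@B4, d@B0, d@B4, e@B2, f@B1, f@B4}  OUT={b@B1, c@B5, d@B5, e@B2, f@B1, f@B4}
  B6:  IN={b@B1, c@B5, d@B5, e@B2, f@B1, f@B4}  OUT={b@B6, c@B6, d@B5, e@B2, f@B6}

Merge at B1: IN[B1] = OUT[B0] ⊔ OUT[B2] = {b@B1, d@B0, e@B2, f@B1}
Applying B1's transfer function to that IN value gives OUT[B1] (row B1 above).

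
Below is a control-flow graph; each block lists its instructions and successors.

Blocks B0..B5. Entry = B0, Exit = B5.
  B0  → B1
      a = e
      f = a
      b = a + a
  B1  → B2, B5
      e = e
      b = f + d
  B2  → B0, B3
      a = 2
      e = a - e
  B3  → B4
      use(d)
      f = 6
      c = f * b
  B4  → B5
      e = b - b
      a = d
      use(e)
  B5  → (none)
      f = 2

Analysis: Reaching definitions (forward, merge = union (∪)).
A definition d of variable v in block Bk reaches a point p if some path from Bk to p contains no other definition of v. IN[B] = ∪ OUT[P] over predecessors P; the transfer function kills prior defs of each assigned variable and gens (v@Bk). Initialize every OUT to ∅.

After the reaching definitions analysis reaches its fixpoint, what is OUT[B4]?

Answer: {a@B4, b@B1, c@B3, e@B4, f@B3}

Trace:
Fixpoint table:
  B0: | IN={a@B2, b@B1, e@B2, f@B0} | OUT={a@B0, b@B0, e@B2, f@B0}
  B1: | IN={a@B0, b@B0, e@B2, f@B0} | OUT={a@B0, b@B1, e@B1, f@B0}
  B2: | IN={a@B0, b@B1, e@B1, f@B0} | OUT={a@B2, b@B1, e@B2, f@B0}
  B3: | IN={a@B2, b@B1, e@B2, f@B0} | OUT={a@B2, b@B1, c@B3, e@B2, f@B3}
  B4: | IN={a@B2, b@B1, c@B3, e@B2, f@B3} | OUT={a@B4, b@B1, c@B3, e@B4, f@B3}
  B5: | IN={a@B0, a@B4, b@B1, c@B3, e@B1, e@B4, f@B0, f@B3} | OUT={a@B0, a@B4, b@B1, c@B3, e@B1, e@B4, f@B5}

Merge at B4: IN[B4] = OUT[B3] = {a@B2, b@B1, c@B3, e@B2, f@B3}
Applying B4's transfer function to that IN value gives OUT[B4] (row B4 above).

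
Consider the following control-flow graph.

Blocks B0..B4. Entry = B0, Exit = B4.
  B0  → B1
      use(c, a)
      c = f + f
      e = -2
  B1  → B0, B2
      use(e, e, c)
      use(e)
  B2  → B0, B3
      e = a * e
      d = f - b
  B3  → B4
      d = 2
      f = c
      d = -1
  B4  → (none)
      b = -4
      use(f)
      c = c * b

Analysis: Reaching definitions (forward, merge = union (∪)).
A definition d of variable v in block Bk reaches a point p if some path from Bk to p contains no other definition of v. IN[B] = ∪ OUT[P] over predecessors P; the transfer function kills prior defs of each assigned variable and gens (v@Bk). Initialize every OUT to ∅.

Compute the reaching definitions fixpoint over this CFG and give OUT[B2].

Answer: {c@B0, d@B2, e@B2}

Derivation:
Per-block solution:
  B0:   IN={c@B0, d@B2, e@B0, e@B2}   OUT={c@B0, d@B2, e@B0}
  B1:   IN={c@B0, d@B2, e@B0}   OUT={c@B0, d@B2, e@B0}
  B2:   IN={c@B0, d@B2, e@B0}   OUT={c@B0, d@B2, e@B2}
  B3:   IN={c@B0, d@B2, e@B2}   OUT={c@B0, d@B3, e@B2, f@B3}
  B4:   IN={c@B0, d@B3, e@B2, f@B3}   OUT={b@B4, c@B4, d@B3, e@B2, f@B3}

Merge at B2: IN[B2] = OUT[B1] = {c@B0, d@B2, e@B0}
Applying B2's transfer function to that IN value gives OUT[B2] (row B2 above).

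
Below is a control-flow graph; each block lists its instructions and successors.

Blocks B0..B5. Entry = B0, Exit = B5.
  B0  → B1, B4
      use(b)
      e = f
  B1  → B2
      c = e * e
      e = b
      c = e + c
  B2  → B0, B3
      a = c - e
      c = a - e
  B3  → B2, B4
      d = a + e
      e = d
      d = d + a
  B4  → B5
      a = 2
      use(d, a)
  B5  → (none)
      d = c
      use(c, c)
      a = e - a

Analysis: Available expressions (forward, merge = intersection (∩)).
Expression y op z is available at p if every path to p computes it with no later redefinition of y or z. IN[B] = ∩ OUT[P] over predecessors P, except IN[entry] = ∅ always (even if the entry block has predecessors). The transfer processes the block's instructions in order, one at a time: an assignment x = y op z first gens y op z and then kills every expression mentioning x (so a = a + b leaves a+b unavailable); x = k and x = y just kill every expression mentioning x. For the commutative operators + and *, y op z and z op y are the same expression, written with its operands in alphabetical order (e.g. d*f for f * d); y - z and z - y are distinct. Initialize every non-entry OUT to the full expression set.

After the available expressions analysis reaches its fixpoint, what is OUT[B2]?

Answer: {a-e}

Derivation:
Converged values:
  B0:   IN={}   OUT={}
  B1:   IN={}   OUT={}
  B2:   IN={}   OUT={a-e}
  B3:   IN={a-e}   OUT={}
  B4:   IN={}   OUT={}
  B5:   IN={}   OUT={}

Merge at B2: IN[B2] = OUT[B1] ∩ OUT[B3] = {}
Applying B2's transfer function to that IN value gives OUT[B2] (row B2 above).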